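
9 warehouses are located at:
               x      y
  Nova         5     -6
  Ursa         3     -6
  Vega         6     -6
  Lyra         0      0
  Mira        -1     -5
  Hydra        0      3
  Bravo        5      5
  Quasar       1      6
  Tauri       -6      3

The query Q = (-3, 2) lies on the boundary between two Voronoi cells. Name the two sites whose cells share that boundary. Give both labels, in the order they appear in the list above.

Hydra and Tauri

Squared distances from Q to each site:
d²(Q, Nova) = (-3−5)² + (2−(-6))² = 64 + 64 = 128
d²(Q, Ursa) = (-3−3)² + (2−(-6))² = 36 + 64 = 100
d²(Q, Vega) = (-3−6)² + (2−(-6))² = 81 + 64 = 145
d²(Q, Lyra) = (-3−0)² + (2−0)² = 9 + 4 = 13
d²(Q, Mira) = (-3−(-1))² + (2−(-5))² = 4 + 49 = 53
d²(Q, Hydra) = (-3−0)² + (2−3)² = 9 + 1 = 10
d²(Q, Bravo) = (-3−5)² + (2−5)² = 64 + 9 = 73
d²(Q, Quasar) = (-3−1)² + (2−6)² = 16 + 16 = 32
d²(Q, Tauri) = (-3−(-6))² + (2−3)² = 9 + 1 = 10
Q is equidistant from Hydra and Tauri (both at squared distance 10), and every other site is strictly farther — so Q lies on the Hydra–Tauri Voronoi edge.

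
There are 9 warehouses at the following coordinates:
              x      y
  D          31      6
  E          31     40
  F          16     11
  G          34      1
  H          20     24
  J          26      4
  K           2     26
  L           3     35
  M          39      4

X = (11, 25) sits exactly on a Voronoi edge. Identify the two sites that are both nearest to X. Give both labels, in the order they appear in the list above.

Squared distances from X to each site:
|XD|² = (11−31)² + (25−6)² = 400 + 361 = 761
|XE|² = (11−31)² + (25−40)² = 400 + 225 = 625
|XF|² = (11−16)² + (25−11)² = 25 + 196 = 221
|XG|² = (11−34)² + (25−1)² = 529 + 576 = 1105
|XH|² = (11−20)² + (25−24)² = 81 + 1 = 82
|XJ|² = (11−26)² + (25−4)² = 225 + 441 = 666
|XK|² = (11−2)² + (25−26)² = 81 + 1 = 82
|XL|² = (11−3)² + (25−35)² = 64 + 100 = 164
|XM|² = (11−39)² + (25−4)² = 784 + 441 = 1225
X is equidistant from H and K (both at squared distance 82), and every other site is strictly farther — so X lies on the H–K Voronoi edge.

H and K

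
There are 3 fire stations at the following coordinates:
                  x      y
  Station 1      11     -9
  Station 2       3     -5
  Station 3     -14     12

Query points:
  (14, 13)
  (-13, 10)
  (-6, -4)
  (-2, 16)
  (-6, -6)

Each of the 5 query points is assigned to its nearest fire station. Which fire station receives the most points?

Station 2

(14, 13) — d² to each: Station 1:493, Station 2:445, Station 3:785 → nearest is Station 2
(-13, 10) — d² to each: Station 1:937, Station 2:481, Station 3:5 → nearest is Station 3
(-6, -4) — d² to each: Station 1:314, Station 2:82, Station 3:320 → nearest is Station 2
(-2, 16) — d² to each: Station 1:794, Station 2:466, Station 3:160 → nearest is Station 3
(-6, -6) — d² to each: Station 1:298, Station 2:82, Station 3:388 → nearest is Station 2
Tally — Station 2:3, Station 3:2. Station 2 captures the most (3).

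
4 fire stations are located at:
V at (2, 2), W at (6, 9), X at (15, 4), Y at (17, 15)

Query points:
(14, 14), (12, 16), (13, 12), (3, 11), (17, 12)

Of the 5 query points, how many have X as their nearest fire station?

(14, 14) — d² to each: V:288, W:89, X:101, Y:10 → nearest is Y
(12, 16) — d² to each: V:296, W:85, X:153, Y:26 → nearest is Y
(13, 12) — d² to each: V:221, W:58, X:68, Y:25 → nearest is Y
(3, 11) — d² to each: V:82, W:13, X:193, Y:212 → nearest is W
(17, 12) — d² to each: V:325, W:130, X:68, Y:9 → nearest is Y
0 of the 5 points have X as nearest.

0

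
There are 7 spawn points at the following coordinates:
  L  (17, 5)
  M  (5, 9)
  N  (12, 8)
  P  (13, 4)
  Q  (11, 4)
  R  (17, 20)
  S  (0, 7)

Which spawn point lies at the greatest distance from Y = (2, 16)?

Compare squared distances (the ordering matches that of the actual distances):
|YL|² = (2−17)² + (16−5)² = 225 + 121 = 346
|YM|² = (2−5)² + (16−9)² = 9 + 49 = 58
|YN|² = (2−12)² + (16−8)² = 100 + 64 = 164
|YP|² = (2−13)² + (16−4)² = 121 + 144 = 265
|YQ|² = (2−11)² + (16−4)² = 81 + 144 = 225
|YR|² = (2−17)² + (16−20)² = 225 + 16 = 241
|YS|² = (2−0)² + (16−7)² = 4 + 81 = 85
The largest is to L.

L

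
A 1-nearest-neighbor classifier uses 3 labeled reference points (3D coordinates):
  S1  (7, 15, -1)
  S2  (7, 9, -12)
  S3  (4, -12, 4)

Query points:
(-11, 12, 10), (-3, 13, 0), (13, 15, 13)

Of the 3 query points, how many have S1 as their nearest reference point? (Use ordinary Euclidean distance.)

(-11, 12, 10) — d² to each: S1:454, S2:817, S3:837 → nearest is S1
(-3, 13, 0) — d² to each: S1:105, S2:260, S3:690 → nearest is S1
(13, 15, 13) — d² to each: S1:232, S2:697, S3:891 → nearest is S1
3 of the 3 points have S1 as nearest.

3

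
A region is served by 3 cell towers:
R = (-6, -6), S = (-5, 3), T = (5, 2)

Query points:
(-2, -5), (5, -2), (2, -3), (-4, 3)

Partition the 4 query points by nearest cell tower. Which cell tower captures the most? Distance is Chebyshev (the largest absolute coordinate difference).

T

(-2, -5) — d to each: R:4, S:8, T:7 → nearest is R
(5, -2) — d to each: R:11, S:10, T:4 → nearest is T
(2, -3) — d to each: R:8, S:7, T:5 → nearest is T
(-4, 3) — d to each: R:9, S:1, T:9 → nearest is S
Tally — R:1, S:1, T:2. T captures the most (2).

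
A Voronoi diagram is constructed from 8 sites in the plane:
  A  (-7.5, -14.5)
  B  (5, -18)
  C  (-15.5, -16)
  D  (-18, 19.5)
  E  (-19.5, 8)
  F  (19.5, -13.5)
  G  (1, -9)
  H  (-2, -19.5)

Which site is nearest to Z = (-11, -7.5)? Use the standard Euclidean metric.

Since √ is increasing, it suffices to compare squared distances:
|ZA|² = (-11−(-7.5))² + (-7.5−(-14.5))² = 12.25 + 49 = 61.25
|ZB|² = (-11−5)² + (-7.5−(-18))² = 256 + 110.25 = 366.25
|ZC|² = (-11−(-15.5))² + (-7.5−(-16))² = 20.25 + 72.25 = 92.5
|ZD|² = (-11−(-18))² + (-7.5−19.5)² = 49 + 729 = 778
|ZE|² = (-11−(-19.5))² + (-7.5−8)² = 72.25 + 240.25 = 312.5
|ZF|² = (-11−19.5)² + (-7.5−(-13.5))² = 930.25 + 36 = 966.25
|ZG|² = (-11−1)² + (-7.5−(-9))² = 144 + 2.25 = 146.25
|ZH|² = (-11−(-2))² + (-7.5−(-19.5))² = 81 + 144 = 225
Minimum is at A.

A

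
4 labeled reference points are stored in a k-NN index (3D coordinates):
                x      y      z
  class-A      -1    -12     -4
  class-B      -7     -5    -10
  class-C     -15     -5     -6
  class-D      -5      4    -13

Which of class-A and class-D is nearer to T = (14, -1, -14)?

class-D

Compare squared distances:
d²(T, class-A) = (14−(-1))² + (-1−(-12))² + (-14−(-4))² = 225 + 121 + 100 = 446
d²(T, class-D) = (14−(-5))² + (-1−4)² + (-14−(-13))² = 361 + 25 + 1 = 387
446 > 387, so class-D is closer.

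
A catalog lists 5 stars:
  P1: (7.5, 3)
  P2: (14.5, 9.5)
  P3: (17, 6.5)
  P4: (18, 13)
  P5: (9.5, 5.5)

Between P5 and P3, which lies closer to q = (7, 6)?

Compare squared distances:
|qP5|² = (7−9.5)² + (6−5.5)² = 6.25 + 0.25 = 6.5
|qP3|² = (7−17)² + (6−6.5)² = 100 + 0.25 = 100.25
6.5 < 100.25, so P5 is closer.

P5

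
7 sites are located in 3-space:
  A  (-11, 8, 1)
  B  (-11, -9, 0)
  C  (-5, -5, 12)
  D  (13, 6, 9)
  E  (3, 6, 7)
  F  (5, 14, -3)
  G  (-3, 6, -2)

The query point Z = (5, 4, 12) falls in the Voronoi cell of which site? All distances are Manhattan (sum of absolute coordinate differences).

d(Z,A) = |5−(-11)| + |4−8| + |12−1| = 16 + 4 + 11 = 31
d(Z,B) = |5−(-11)| + |4−(-9)| + |12−0| = 16 + 13 + 12 = 41
d(Z,C) = |5−(-5)| + |4−(-5)| + |12−12| = 10 + 9 + 0 = 19
d(Z,D) = |5−13| + |4−6| + |12−9| = 8 + 2 + 3 = 13
d(Z,E) = |5−3| + |4−6| + |12−7| = 2 + 2 + 5 = 9
d(Z,F) = |5−5| + |4−14| + |12−(-3)| = 0 + 10 + 15 = 25
d(Z,G) = |5−(-3)| + |4−6| + |12−(-2)| = 8 + 2 + 14 = 24
Minimum is at E.

E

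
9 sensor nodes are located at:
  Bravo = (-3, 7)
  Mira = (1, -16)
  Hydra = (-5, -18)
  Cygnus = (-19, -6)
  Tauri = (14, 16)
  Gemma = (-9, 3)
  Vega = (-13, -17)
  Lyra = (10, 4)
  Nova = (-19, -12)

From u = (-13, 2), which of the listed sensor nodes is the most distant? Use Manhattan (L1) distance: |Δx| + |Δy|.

Tauri

d(u, Bravo) = 10 + 5 = 15
d(u, Mira) = 14 + 18 = 32
d(u, Hydra) = 8 + 20 = 28
d(u, Cygnus) = 6 + 8 = 14
d(u, Tauri) = 27 + 14 = 41
d(u, Gemma) = 4 + 1 = 5
d(u, Vega) = 0 + 19 = 19
d(u, Lyra) = 23 + 2 = 25
d(u, Nova) = 6 + 14 = 20
The largest is to Tauri.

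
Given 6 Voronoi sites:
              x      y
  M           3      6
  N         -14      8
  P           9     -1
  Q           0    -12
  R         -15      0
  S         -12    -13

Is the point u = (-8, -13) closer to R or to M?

R

Compare squared distances:
|uR|² = (-8−(-15))² + (-13−0)² = 49 + 169 = 218
|uM|² = (-8−3)² + (-13−6)² = 121 + 361 = 482
218 < 482, so R is closer.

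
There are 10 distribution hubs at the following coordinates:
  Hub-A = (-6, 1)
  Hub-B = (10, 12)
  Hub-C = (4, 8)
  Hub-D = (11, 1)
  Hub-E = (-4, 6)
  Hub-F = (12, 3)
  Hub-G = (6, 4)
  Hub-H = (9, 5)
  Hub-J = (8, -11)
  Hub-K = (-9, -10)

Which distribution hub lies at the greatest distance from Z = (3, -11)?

Hub-B

Since √ is increasing, it suffices to compare squared distances:
d²(Z, Hub-A) = 81 + 144 = 225
d²(Z, Hub-B) = 49 + 529 = 578
d²(Z, Hub-C) = 1 + 361 = 362
d²(Z, Hub-D) = 64 + 144 = 208
d²(Z, Hub-E) = 49 + 289 = 338
d²(Z, Hub-F) = 81 + 196 = 277
d²(Z, Hub-G) = 9 + 225 = 234
d²(Z, Hub-H) = 36 + 256 = 292
d²(Z, Hub-J) = 25 + 0 = 25
d²(Z, Hub-K) = 144 + 1 = 145
The largest is to Hub-B.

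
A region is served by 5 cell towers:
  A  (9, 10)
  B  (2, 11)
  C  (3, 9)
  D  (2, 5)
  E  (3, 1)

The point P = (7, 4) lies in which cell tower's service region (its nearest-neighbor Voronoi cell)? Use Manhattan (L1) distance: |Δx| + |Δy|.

D

d(P,A) = 2 + 6 = 8
d(P,B) = 5 + 7 = 12
d(P,C) = 4 + 5 = 9
d(P,D) = 5 + 1 = 6
d(P,E) = 4 + 3 = 7
Minimum is at D.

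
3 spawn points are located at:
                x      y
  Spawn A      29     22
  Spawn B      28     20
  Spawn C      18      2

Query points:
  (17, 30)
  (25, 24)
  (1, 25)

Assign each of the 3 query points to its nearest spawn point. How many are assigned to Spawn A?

(17, 30) — d² to each: Spawn A:208, Spawn B:221, Spawn C:785 → nearest is Spawn A
(25, 24) — d² to each: Spawn A:20, Spawn B:25, Spawn C:533 → nearest is Spawn A
(1, 25) — d² to each: Spawn A:793, Spawn B:754, Spawn C:818 → nearest is Spawn B
2 of the 3 points have Spawn A as nearest.

2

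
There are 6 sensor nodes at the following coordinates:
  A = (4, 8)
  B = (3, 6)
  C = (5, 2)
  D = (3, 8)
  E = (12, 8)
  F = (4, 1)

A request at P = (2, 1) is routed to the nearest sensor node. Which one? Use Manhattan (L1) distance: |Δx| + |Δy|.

d(P,A) = 2 + 7 = 9
d(P,B) = 1 + 5 = 6
d(P,C) = 3 + 1 = 4
d(P,D) = 1 + 7 = 8
d(P,E) = 10 + 7 = 17
d(P,F) = 2 + 0 = 2
The smallest is to F, so P lies in the Voronoi region of F.

F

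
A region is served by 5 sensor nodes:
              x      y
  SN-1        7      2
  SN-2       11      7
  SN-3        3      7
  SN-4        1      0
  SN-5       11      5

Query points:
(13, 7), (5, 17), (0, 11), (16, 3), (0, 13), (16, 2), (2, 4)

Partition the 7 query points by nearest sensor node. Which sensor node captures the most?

(13, 7) — d² to each: SN-1:61, SN-2:4, SN-3:100, SN-4:193, SN-5:8 → nearest is SN-2
(5, 17) — d² to each: SN-1:229, SN-2:136, SN-3:104, SN-4:305, SN-5:180 → nearest is SN-3
(0, 11) — d² to each: SN-1:130, SN-2:137, SN-3:25, SN-4:122, SN-5:157 → nearest is SN-3
(16, 3) — d² to each: SN-1:82, SN-2:41, SN-3:185, SN-4:234, SN-5:29 → nearest is SN-5
(0, 13) — d² to each: SN-1:170, SN-2:157, SN-3:45, SN-4:170, SN-5:185 → nearest is SN-3
(16, 2) — d² to each: SN-1:81, SN-2:50, SN-3:194, SN-4:229, SN-5:34 → nearest is SN-5
(2, 4) — d² to each: SN-1:29, SN-2:90, SN-3:10, SN-4:17, SN-5:82 → nearest is SN-3
Tally — SN-2:1, SN-3:4, SN-5:2. SN-3 captures the most (4).

SN-3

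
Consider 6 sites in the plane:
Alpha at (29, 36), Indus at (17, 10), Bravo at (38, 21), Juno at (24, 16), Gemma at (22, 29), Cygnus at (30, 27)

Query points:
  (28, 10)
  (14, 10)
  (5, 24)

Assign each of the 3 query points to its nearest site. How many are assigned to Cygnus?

(28, 10) — d² to each: Alpha:677, Indus:121, Bravo:221, Juno:52, Gemma:397, Cygnus:293 → nearest is Juno
(14, 10) — d² to each: Alpha:901, Indus:9, Bravo:697, Juno:136, Gemma:425, Cygnus:545 → nearest is Indus
(5, 24) — d² to each: Alpha:720, Indus:340, Bravo:1098, Juno:425, Gemma:314, Cygnus:634 → nearest is Gemma
0 of the 3 points have Cygnus as nearest.

0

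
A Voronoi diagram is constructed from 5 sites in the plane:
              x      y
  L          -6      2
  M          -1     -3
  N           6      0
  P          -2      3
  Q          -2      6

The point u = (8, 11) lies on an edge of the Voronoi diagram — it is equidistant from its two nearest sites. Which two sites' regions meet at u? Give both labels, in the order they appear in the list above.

N and Q

Squared distances from u to each site:
|uL|² = 196 + 81 = 277
|uM|² = 81 + 196 = 277
|uN|² = 4 + 121 = 125
|uP|² = 100 + 64 = 164
|uQ|² = 100 + 25 = 125
u is equidistant from N and Q (both at squared distance 125), and every other site is strictly farther — so u lies on the N–Q Voronoi edge.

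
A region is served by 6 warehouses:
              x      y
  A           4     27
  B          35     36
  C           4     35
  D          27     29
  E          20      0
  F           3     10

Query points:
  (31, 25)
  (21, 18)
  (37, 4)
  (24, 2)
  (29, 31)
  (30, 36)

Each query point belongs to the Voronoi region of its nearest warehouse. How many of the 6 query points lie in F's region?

0

(31, 25) — d² to each: A:733, B:137, C:829, D:32, E:746, F:1009 → nearest is D
(21, 18) — d² to each: A:370, B:520, C:578, D:157, E:325, F:388 → nearest is D
(37, 4) — d² to each: A:1618, B:1028, C:2050, D:725, E:305, F:1192 → nearest is E
(24, 2) — d² to each: A:1025, B:1277, C:1489, D:738, E:20, F:505 → nearest is E
(29, 31) — d² to each: A:641, B:61, C:641, D:8, E:1042, F:1117 → nearest is D
(30, 36) — d² to each: A:757, B:25, C:677, D:58, E:1396, F:1405 → nearest is B
0 of the 6 points have F as nearest.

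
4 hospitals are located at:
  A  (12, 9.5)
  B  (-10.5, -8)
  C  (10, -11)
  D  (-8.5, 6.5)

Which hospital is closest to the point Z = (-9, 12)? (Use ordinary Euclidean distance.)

D

Squared Euclidean distances:
|ZA|² = (-9−12)² + (12−9.5)² = 441 + 6.25 = 447.25
|ZB|² = (-9−(-10.5))² + (12−(-8))² = 2.25 + 400 = 402.25
|ZC|² = (-9−10)² + (12−(-11))² = 361 + 529 = 890
|ZD|² = (-9−(-8.5))² + (12−6.5)² = 0.25 + 30.25 = 30.5
The smallest is to D, so Z lies in the Voronoi region of D.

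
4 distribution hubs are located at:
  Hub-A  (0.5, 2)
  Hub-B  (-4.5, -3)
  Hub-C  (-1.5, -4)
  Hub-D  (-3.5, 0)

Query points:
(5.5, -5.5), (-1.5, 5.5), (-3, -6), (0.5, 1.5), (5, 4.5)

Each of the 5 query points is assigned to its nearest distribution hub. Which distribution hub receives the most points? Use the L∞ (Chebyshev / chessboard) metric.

(5.5, -5.5) — d to each: Hub-A:7.5, Hub-B:10, Hub-C:7, Hub-D:9 → nearest is Hub-C
(-1.5, 5.5) — d to each: Hub-A:3.5, Hub-B:8.5, Hub-C:9.5, Hub-D:5.5 → nearest is Hub-A
(-3, -6) — d to each: Hub-A:8, Hub-B:3, Hub-C:2, Hub-D:6 → nearest is Hub-C
(0.5, 1.5) — d to each: Hub-A:0.5, Hub-B:5, Hub-C:5.5, Hub-D:4 → nearest is Hub-A
(5, 4.5) — d to each: Hub-A:4.5, Hub-B:9.5, Hub-C:8.5, Hub-D:8.5 → nearest is Hub-A
Tally — Hub-A:3, Hub-C:2. Hub-A captures the most (3).

Hub-A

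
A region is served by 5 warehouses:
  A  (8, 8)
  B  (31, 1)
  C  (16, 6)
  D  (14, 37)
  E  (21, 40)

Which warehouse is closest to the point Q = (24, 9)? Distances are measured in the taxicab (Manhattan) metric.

C

d(Q,A) = |24−8| + |9−8| = 16 + 1 = 17
d(Q,B) = |24−31| + |9−1| = 7 + 8 = 15
d(Q,C) = |24−16| + |9−6| = 8 + 3 = 11
d(Q,D) = |24−14| + |9−37| = 10 + 28 = 38
d(Q,E) = |24−21| + |9−40| = 3 + 31 = 34
Minimum is at C.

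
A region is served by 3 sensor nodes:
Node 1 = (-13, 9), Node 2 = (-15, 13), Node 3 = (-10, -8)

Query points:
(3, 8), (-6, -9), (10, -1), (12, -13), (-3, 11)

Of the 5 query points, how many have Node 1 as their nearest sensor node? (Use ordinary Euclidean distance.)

2

(3, 8) — d² to each: Node 1:257, Node 2:349, Node 3:425 → nearest is Node 1
(-6, -9) — d² to each: Node 1:373, Node 2:565, Node 3:17 → nearest is Node 3
(10, -1) — d² to each: Node 1:629, Node 2:821, Node 3:449 → nearest is Node 3
(12, -13) — d² to each: Node 1:1109, Node 2:1405, Node 3:509 → nearest is Node 3
(-3, 11) — d² to each: Node 1:104, Node 2:148, Node 3:410 → nearest is Node 1
2 of the 5 points have Node 1 as nearest.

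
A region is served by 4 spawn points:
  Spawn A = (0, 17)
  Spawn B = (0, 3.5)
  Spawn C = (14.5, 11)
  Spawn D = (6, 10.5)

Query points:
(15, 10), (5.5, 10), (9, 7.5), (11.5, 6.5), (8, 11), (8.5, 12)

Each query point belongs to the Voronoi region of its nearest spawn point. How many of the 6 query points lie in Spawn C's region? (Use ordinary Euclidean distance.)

2

(15, 10) — d² to each: Spawn A:274, Spawn B:267.25, Spawn C:1.25, Spawn D:81.25 → nearest is Spawn C
(5.5, 10) — d² to each: Spawn A:79.25, Spawn B:72.5, Spawn C:82, Spawn D:0.5 → nearest is Spawn D
(9, 7.5) — d² to each: Spawn A:171.25, Spawn B:97, Spawn C:42.5, Spawn D:18 → nearest is Spawn D
(11.5, 6.5) — d² to each: Spawn A:242.5, Spawn B:141.25, Spawn C:29.25, Spawn D:46.25 → nearest is Spawn C
(8, 11) — d² to each: Spawn A:100, Spawn B:120.25, Spawn C:42.25, Spawn D:4.25 → nearest is Spawn D
(8.5, 12) — d² to each: Spawn A:97.25, Spawn B:144.5, Spawn C:37, Spawn D:8.5 → nearest is Spawn D
2 of the 6 points have Spawn C as nearest.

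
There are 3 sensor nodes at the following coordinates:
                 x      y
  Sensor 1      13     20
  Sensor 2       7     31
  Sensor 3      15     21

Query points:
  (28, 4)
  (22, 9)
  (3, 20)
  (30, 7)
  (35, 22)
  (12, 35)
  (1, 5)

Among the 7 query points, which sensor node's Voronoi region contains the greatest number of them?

Sensor 3

(28, 4) — d² to each: Sensor 1:481, Sensor 2:1170, Sensor 3:458 → nearest is Sensor 3
(22, 9) — d² to each: Sensor 1:202, Sensor 2:709, Sensor 3:193 → nearest is Sensor 3
(3, 20) — d² to each: Sensor 1:100, Sensor 2:137, Sensor 3:145 → nearest is Sensor 1
(30, 7) — d² to each: Sensor 1:458, Sensor 2:1105, Sensor 3:421 → nearest is Sensor 3
(35, 22) — d² to each: Sensor 1:488, Sensor 2:865, Sensor 3:401 → nearest is Sensor 3
(12, 35) — d² to each: Sensor 1:226, Sensor 2:41, Sensor 3:205 → nearest is Sensor 2
(1, 5) — d² to each: Sensor 1:369, Sensor 2:712, Sensor 3:452 → nearest is Sensor 1
Tally — Sensor 1:2, Sensor 2:1, Sensor 3:4. Sensor 3 captures the most (4).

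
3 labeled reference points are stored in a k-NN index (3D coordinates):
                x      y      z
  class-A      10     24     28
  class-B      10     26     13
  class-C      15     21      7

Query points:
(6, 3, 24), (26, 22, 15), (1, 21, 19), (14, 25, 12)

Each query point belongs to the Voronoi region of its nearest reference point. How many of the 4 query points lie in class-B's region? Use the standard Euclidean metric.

(6, 3, 24) — d² to each: class-A:473, class-B:666, class-C:694 → nearest is class-A
(26, 22, 15) — d² to each: class-A:429, class-B:276, class-C:186 → nearest is class-C
(1, 21, 19) — d² to each: class-A:171, class-B:142, class-C:340 → nearest is class-B
(14, 25, 12) — d² to each: class-A:273, class-B:18, class-C:42 → nearest is class-B
2 of the 4 points have class-B as nearest.

2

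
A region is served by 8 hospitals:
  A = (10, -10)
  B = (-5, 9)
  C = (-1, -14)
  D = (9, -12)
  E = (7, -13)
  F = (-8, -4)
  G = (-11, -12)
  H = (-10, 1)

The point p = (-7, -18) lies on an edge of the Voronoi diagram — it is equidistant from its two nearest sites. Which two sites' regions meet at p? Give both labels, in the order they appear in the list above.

Squared distances from p to each site:
|pA|² = 289 + 64 = 353
|pB|² = 4 + 729 = 733
|pC|² = 36 + 16 = 52
|pD|² = 256 + 36 = 292
|pE|² = 196 + 25 = 221
|pF|² = 1 + 196 = 197
|pG|² = 16 + 36 = 52
|pH|² = 9 + 361 = 370
p is equidistant from C and G (both at squared distance 52), and every other site is strictly farther — so p lies on the C–G Voronoi edge.

C and G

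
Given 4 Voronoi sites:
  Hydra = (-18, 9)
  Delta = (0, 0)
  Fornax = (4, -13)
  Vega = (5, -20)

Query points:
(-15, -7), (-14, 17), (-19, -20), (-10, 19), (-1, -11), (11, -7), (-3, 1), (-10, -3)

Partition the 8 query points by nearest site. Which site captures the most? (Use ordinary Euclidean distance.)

(-15, -7) — d² to each: Hydra:265, Delta:274, Fornax:397, Vega:569 → nearest is Hydra
(-14, 17) — d² to each: Hydra:80, Delta:485, Fornax:1224, Vega:1730 → nearest is Hydra
(-19, -20) — d² to each: Hydra:842, Delta:761, Fornax:578, Vega:576 → nearest is Vega
(-10, 19) — d² to each: Hydra:164, Delta:461, Fornax:1220, Vega:1746 → nearest is Hydra
(-1, -11) — d² to each: Hydra:689, Delta:122, Fornax:29, Vega:117 → nearest is Fornax
(11, -7) — d² to each: Hydra:1097, Delta:170, Fornax:85, Vega:205 → nearest is Fornax
(-3, 1) — d² to each: Hydra:289, Delta:10, Fornax:245, Vega:505 → nearest is Delta
(-10, -3) — d² to each: Hydra:208, Delta:109, Fornax:296, Vega:514 → nearest is Delta
Tally — Hydra:3, Delta:2, Fornax:2, Vega:1. Hydra captures the most (3).

Hydra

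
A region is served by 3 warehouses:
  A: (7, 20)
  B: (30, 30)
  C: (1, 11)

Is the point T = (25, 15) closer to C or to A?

A

Compare squared distances:
|TC|² = (25−1)² + (15−11)² = 576 + 16 = 592
|TA|² = (25−7)² + (15−20)² = 324 + 25 = 349
592 > 349, so A is closer.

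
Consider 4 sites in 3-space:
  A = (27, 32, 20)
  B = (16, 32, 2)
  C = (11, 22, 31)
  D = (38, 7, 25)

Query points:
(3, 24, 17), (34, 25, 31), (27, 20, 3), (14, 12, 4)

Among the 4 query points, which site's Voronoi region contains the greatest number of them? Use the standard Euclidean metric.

(3, 24, 17) — d² to each: A:649, B:458, C:264, D:1578 → nearest is C
(34, 25, 31) — d² to each: A:219, B:1214, C:538, D:376 → nearest is A
(27, 20, 3) — d² to each: A:433, B:266, C:1044, D:774 → nearest is B
(14, 12, 4) — d² to each: A:825, B:408, C:838, D:1042 → nearest is B
Tally — A:1, B:2, C:1. B captures the most (2).

B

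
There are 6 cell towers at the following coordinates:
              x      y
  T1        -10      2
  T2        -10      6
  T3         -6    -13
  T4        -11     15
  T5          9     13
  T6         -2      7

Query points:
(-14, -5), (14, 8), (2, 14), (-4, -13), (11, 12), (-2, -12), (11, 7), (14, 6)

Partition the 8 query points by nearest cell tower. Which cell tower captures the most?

T5

(-14, -5) — d² to each: T1:65, T2:137, T3:128, T4:409, T5:853, T6:288 → nearest is T1
(14, 8) — d² to each: T1:612, T2:580, T3:841, T4:674, T5:50, T6:257 → nearest is T5
(2, 14) — d² to each: T1:288, T2:208, T3:793, T4:170, T5:50, T6:65 → nearest is T5
(-4, -13) — d² to each: T1:261, T2:397, T3:4, T4:833, T5:845, T6:404 → nearest is T3
(11, 12) — d² to each: T1:541, T2:477, T3:914, T4:493, T5:5, T6:194 → nearest is T5
(-2, -12) — d² to each: T1:260, T2:388, T3:17, T4:810, T5:746, T6:361 → nearest is T3
(11, 7) — d² to each: T1:466, T2:442, T3:689, T4:548, T5:40, T6:169 → nearest is T5
(14, 6) — d² to each: T1:592, T2:576, T3:761, T4:706, T5:74, T6:257 → nearest is T5
Tally — T1:1, T3:2, T5:5. T5 captures the most (5).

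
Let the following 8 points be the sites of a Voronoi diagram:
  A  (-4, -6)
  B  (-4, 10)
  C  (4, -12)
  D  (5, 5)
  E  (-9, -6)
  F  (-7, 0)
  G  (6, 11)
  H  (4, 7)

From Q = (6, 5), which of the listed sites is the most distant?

Since √ is increasing, it suffices to compare squared distances:
|QA|² = (6−(-4))² + (5−(-6))² = 100 + 121 = 221
|QB|² = (6−(-4))² + (5−10)² = 100 + 25 = 125
|QC|² = (6−4)² + (5−(-12))² = 4 + 289 = 293
|QD|² = (6−5)² + (5−5)² = 1 + 0 = 1
|QE|² = (6−(-9))² + (5−(-6))² = 225 + 121 = 346
|QF|² = (6−(-7))² + (5−0)² = 169 + 25 = 194
|QG|² = (6−6)² + (5−11)² = 0 + 36 = 36
|QH|² = (6−4)² + (5−7)² = 4 + 4 = 8
The largest is to E.

E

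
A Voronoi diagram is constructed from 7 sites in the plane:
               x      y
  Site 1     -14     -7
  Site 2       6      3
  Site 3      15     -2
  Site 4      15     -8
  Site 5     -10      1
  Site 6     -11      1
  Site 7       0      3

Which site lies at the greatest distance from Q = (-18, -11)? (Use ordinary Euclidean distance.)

Site 3

Since √ is increasing, it suffices to compare squared distances:
d²(Q, Site 1) = (-18−(-14))² + (-11−(-7))² = 16 + 16 = 32
d²(Q, Site 2) = (-18−6)² + (-11−3)² = 576 + 196 = 772
d²(Q, Site 3) = (-18−15)² + (-11−(-2))² = 1089 + 81 = 1170
d²(Q, Site 4) = (-18−15)² + (-11−(-8))² = 1089 + 9 = 1098
d²(Q, Site 5) = (-18−(-10))² + (-11−1)² = 64 + 144 = 208
d²(Q, Site 6) = (-18−(-11))² + (-11−1)² = 49 + 144 = 193
d²(Q, Site 7) = (-18−0)² + (-11−3)² = 324 + 196 = 520
The largest is to Site 3.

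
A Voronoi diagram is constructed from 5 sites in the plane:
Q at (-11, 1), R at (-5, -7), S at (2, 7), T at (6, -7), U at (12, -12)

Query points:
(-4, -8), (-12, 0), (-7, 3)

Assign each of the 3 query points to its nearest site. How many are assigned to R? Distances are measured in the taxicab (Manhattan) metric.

1

(-4, -8) — d to each: Q:16, R:2, S:21, T:11, U:20 → nearest is R
(-12, 0) — d to each: Q:2, R:14, S:21, T:25, U:36 → nearest is Q
(-7, 3) — d to each: Q:6, R:12, S:13, T:23, U:34 → nearest is Q
1 of the 3 points has R as nearest.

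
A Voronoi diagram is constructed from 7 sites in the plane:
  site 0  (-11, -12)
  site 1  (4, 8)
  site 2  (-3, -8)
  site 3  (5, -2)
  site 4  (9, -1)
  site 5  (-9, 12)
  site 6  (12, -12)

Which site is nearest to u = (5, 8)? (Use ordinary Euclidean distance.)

Compare squared distances (the ordering matches that of the actual distances):
d²(u, site 0) = 256 + 400 = 656
d²(u, site 1) = 1 + 0 = 1
d²(u, site 2) = 64 + 256 = 320
d²(u, site 3) = 0 + 100 = 100
d²(u, site 4) = 16 + 81 = 97
d²(u, site 5) = 196 + 16 = 212
d²(u, site 6) = 49 + 400 = 449
Minimum is at site 1.

site 1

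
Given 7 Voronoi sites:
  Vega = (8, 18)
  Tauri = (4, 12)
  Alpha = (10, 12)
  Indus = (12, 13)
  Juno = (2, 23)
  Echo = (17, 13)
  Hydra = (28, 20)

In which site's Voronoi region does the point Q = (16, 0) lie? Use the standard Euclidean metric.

Compare squared distances (the ordering matches that of the actual distances):
d²(Q, Vega) = (16−8)² + (0−18)² = 64 + 324 = 388
d²(Q, Tauri) = (16−4)² + (0−12)² = 144 + 144 = 288
d²(Q, Alpha) = (16−10)² + (0−12)² = 36 + 144 = 180
d²(Q, Indus) = (16−12)² + (0−13)² = 16 + 169 = 185
d²(Q, Juno) = (16−2)² + (0−23)² = 196 + 529 = 725
d²(Q, Echo) = (16−17)² + (0−13)² = 1 + 169 = 170
d²(Q, Hydra) = (16−28)² + (0−20)² = 144 + 400 = 544
The smallest is to Echo, so Q lies in the Voronoi region of Echo.

Echo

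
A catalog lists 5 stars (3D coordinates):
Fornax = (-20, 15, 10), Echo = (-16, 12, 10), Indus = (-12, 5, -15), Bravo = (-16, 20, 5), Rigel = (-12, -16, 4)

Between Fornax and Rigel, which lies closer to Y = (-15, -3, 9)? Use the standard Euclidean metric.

Compare squared distances:
d²(Y, Fornax) = (-15−(-20))² + (-3−15)² + (9−10)² = 25 + 324 + 1 = 350
d²(Y, Rigel) = (-15−(-12))² + (-3−(-16))² + (9−4)² = 9 + 169 + 25 = 203
350 > 203, so Rigel is closer.

Rigel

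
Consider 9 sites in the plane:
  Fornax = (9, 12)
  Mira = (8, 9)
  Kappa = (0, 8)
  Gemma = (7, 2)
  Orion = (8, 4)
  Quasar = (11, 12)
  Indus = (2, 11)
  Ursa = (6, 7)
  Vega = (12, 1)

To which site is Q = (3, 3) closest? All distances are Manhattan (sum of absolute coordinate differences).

d(Q, Fornax) = 6 + 9 = 15
d(Q, Mira) = 5 + 6 = 11
d(Q, Kappa) = 3 + 5 = 8
d(Q, Gemma) = 4 + 1 = 5
d(Q, Orion) = 5 + 1 = 6
d(Q, Quasar) = 8 + 9 = 17
d(Q, Indus) = 1 + 8 = 9
d(Q, Ursa) = 3 + 4 = 7
d(Q, Vega) = 9 + 2 = 11
Minimum is at Gemma.

Gemma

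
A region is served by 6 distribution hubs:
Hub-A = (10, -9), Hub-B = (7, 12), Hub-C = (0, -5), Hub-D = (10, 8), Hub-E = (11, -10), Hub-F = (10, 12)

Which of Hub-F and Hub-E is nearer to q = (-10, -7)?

Hub-E

Compare squared distances:
d²(q, Hub-F) = (-10−10)² + (-7−12)² = 400 + 361 = 761
d²(q, Hub-E) = (-10−11)² + (-7−(-10))² = 441 + 9 = 450
761 > 450, so Hub-E is closer.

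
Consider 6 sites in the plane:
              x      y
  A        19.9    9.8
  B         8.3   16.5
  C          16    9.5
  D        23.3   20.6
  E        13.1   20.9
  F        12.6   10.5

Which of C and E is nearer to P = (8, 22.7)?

Compare squared distances:
|PC|² = (8−16)² + (22.7−9.5)² = 64 + 174.24 = 238.24
|PE|² = (8−13.1)² + (22.7−20.9)² = 26.01 + 3.24 = 29.25
238.24 > 29.25, so E is closer.

E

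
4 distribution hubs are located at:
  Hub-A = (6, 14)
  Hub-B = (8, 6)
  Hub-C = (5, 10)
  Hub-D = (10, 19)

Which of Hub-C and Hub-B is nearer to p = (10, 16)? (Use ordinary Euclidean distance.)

Hub-C

Compare squared distances:
d²(p, Hub-C) = (10−5)² + (16−10)² = 25 + 36 = 61
d²(p, Hub-B) = (10−8)² + (16−6)² = 4 + 100 = 104
61 < 104, so Hub-C is closer.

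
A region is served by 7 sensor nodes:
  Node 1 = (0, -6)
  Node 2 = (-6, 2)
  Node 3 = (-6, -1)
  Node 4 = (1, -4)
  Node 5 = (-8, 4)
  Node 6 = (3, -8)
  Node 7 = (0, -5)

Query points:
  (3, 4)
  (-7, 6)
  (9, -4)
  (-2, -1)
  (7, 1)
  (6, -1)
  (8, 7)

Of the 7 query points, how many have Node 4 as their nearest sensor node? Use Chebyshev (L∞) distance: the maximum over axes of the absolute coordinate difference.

(3, 4) — d to each: Node 1:10, Node 2:9, Node 3:9, Node 4:8, Node 5:11, Node 6:12, Node 7:9 → nearest is Node 4
(-7, 6) — d to each: Node 1:12, Node 2:4, Node 3:7, Node 4:10, Node 5:2, Node 6:14, Node 7:11 → nearest is Node 5
(9, -4) — d to each: Node 1:9, Node 2:15, Node 3:15, Node 4:8, Node 5:17, Node 6:6, Node 7:9 → nearest is Node 6
(-2, -1) — d to each: Node 1:5, Node 2:4, Node 3:4, Node 4:3, Node 5:6, Node 6:7, Node 7:4 → nearest is Node 4
(7, 1) — d to each: Node 1:7, Node 2:13, Node 3:13, Node 4:6, Node 5:15, Node 6:9, Node 7:7 → nearest is Node 4
(6, -1) — d to each: Node 1:6, Node 2:12, Node 3:12, Node 4:5, Node 5:14, Node 6:7, Node 7:6 → nearest is Node 4
(8, 7) — d to each: Node 1:13, Node 2:14, Node 3:14, Node 4:11, Node 5:16, Node 6:15, Node 7:12 → nearest is Node 4
5 of the 7 points have Node 4 as nearest.

5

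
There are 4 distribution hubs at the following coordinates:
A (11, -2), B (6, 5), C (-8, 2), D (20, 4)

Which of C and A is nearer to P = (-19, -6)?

Compare squared distances:
|PC|² = (-19−(-8))² + (-6−2)² = 121 + 64 = 185
|PA|² = (-19−11)² + (-6−(-2))² = 900 + 16 = 916
185 < 916, so C is closer.

C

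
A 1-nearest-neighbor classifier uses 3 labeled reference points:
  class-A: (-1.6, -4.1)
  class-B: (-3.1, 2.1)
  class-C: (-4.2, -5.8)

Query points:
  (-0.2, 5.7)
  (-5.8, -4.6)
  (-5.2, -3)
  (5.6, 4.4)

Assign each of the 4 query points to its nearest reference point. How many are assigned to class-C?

(-0.2, 5.7) — d² to each: class-A:98, class-B:21.37, class-C:148.25 → nearest is class-B
(-5.8, -4.6) — d² to each: class-A:17.89, class-B:52.18, class-C:4 → nearest is class-C
(-5.2, -3) — d² to each: class-A:14.17, class-B:30.42, class-C:8.84 → nearest is class-C
(5.6, 4.4) — d² to each: class-A:124.09, class-B:80.98, class-C:200.08 → nearest is class-B
2 of the 4 points have class-C as nearest.

2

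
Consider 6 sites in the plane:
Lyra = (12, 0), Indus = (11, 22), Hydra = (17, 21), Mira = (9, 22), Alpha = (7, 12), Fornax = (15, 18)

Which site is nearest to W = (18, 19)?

Hydra

Squared Euclidean distances:
d²(W, Lyra) = (18−12)² + (19−0)² = 36 + 361 = 397
d²(W, Indus) = (18−11)² + (19−22)² = 49 + 9 = 58
d²(W, Hydra) = (18−17)² + (19−21)² = 1 + 4 = 5
d²(W, Mira) = (18−9)² + (19−22)² = 81 + 9 = 90
d²(W, Alpha) = (18−7)² + (19−12)² = 121 + 49 = 170
d²(W, Fornax) = (18−15)² + (19−18)² = 9 + 1 = 10
Minimum is at Hydra.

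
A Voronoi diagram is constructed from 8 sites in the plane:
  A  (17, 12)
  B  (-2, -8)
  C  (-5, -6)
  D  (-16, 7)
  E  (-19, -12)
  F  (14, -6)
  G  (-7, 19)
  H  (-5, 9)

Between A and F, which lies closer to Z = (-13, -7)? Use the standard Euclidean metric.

F

Compare squared distances:
|ZA|² = (-13−17)² + (-7−12)² = 900 + 361 = 1261
|ZF|² = (-13−14)² + (-7−(-6))² = 729 + 1 = 730
1261 > 730, so F is closer.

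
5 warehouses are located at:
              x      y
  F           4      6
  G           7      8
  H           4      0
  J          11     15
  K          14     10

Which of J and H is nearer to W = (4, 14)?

J

Compare squared distances:
|WJ|² = (4−11)² + (14−15)² = 49 + 1 = 50
|WH|² = (4−4)² + (14−0)² = 0 + 196 = 196
50 < 196, so J is closer.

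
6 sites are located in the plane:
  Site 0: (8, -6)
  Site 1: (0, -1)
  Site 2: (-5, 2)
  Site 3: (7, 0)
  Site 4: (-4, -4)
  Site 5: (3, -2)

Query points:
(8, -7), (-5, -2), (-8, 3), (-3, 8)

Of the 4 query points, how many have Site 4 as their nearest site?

1

(8, -7) — d² to each: Site 0:1, Site 1:100, Site 2:250, Site 3:50, Site 4:153, Site 5:50 → nearest is Site 0
(-5, -2) — d² to each: Site 0:185, Site 1:26, Site 2:16, Site 3:148, Site 4:5, Site 5:64 → nearest is Site 4
(-8, 3) — d² to each: Site 0:337, Site 1:80, Site 2:10, Site 3:234, Site 4:65, Site 5:146 → nearest is Site 2
(-3, 8) — d² to each: Site 0:317, Site 1:90, Site 2:40, Site 3:164, Site 4:145, Site 5:136 → nearest is Site 2
1 of the 4 points has Site 4 as nearest.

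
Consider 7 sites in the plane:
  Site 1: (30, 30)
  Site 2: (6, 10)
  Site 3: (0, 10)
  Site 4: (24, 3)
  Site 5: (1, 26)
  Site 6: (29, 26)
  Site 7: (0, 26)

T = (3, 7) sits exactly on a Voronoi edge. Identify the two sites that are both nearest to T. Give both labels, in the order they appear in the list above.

Squared distances from T to each site:
d²(T, Site 1) = (3−30)² + (7−30)² = 729 + 529 = 1258
d²(T, Site 2) = (3−6)² + (7−10)² = 9 + 9 = 18
d²(T, Site 3) = (3−0)² + (7−10)² = 9 + 9 = 18
d²(T, Site 4) = (3−24)² + (7−3)² = 441 + 16 = 457
d²(T, Site 5) = (3−1)² + (7−26)² = 4 + 361 = 365
d²(T, Site 6) = (3−29)² + (7−26)² = 676 + 361 = 1037
d²(T, Site 7) = (3−0)² + (7−26)² = 9 + 361 = 370
T is equidistant from Site 2 and Site 3 (both at squared distance 18), and every other site is strictly farther — so T lies on the Site 2–Site 3 Voronoi edge.

Site 2 and Site 3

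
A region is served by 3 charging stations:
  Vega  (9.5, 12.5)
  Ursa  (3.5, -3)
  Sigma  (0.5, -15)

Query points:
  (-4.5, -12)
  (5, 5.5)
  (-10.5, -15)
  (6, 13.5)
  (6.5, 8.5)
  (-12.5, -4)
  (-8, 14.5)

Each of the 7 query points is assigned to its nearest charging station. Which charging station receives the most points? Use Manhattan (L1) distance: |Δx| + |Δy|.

(-4.5, -12) — d to each: Vega:38.5, Ursa:17, Sigma:8 → nearest is Sigma
(5, 5.5) — d to each: Vega:11.5, Ursa:10, Sigma:25 → nearest is Ursa
(-10.5, -15) — d to each: Vega:47.5, Ursa:26, Sigma:11 → nearest is Sigma
(6, 13.5) — d to each: Vega:4.5, Ursa:19, Sigma:34 → nearest is Vega
(6.5, 8.5) — d to each: Vega:7, Ursa:14.5, Sigma:29.5 → nearest is Vega
(-12.5, -4) — d to each: Vega:38.5, Ursa:17, Sigma:24 → nearest is Ursa
(-8, 14.5) — d to each: Vega:19.5, Ursa:29, Sigma:38 → nearest is Vega
Tally — Vega:3, Ursa:2, Sigma:2. Vega captures the most (3).

Vega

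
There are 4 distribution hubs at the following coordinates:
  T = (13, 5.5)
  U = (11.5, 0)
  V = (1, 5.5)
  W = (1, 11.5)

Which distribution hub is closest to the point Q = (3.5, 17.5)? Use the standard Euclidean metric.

W

Squared Euclidean distances:
|QT|² = (3.5−13)² + (17.5−5.5)² = 90.25 + 144 = 234.25
|QU|² = (3.5−11.5)² + (17.5−0)² = 64 + 306.25 = 370.25
|QV|² = (3.5−1)² + (17.5−5.5)² = 6.25 + 144 = 150.25
|QW|² = (3.5−1)² + (17.5−11.5)² = 6.25 + 36 = 42.25
The smallest is to W, so Q lies in the Voronoi region of W.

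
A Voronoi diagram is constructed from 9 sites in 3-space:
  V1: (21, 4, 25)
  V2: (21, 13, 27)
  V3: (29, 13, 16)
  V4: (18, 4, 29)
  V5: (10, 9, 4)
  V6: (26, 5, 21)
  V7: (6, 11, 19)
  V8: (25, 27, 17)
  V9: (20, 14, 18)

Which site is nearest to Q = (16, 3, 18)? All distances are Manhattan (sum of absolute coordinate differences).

V1

d(Q,V1) = |16−21| + |3−4| + |18−25| = 5 + 1 + 7 = 13
d(Q,V2) = |16−21| + |3−13| + |18−27| = 5 + 10 + 9 = 24
d(Q,V3) = |16−29| + |3−13| + |18−16| = 13 + 10 + 2 = 25
d(Q,V4) = |16−18| + |3−4| + |18−29| = 2 + 1 + 11 = 14
d(Q,V5) = |16−10| + |3−9| + |18−4| = 6 + 6 + 14 = 26
d(Q,V6) = |16−26| + |3−5| + |18−21| = 10 + 2 + 3 = 15
d(Q,V7) = |16−6| + |3−11| + |18−19| = 10 + 8 + 1 = 19
d(Q,V8) = |16−25| + |3−27| + |18−17| = 9 + 24 + 1 = 34
d(Q,V9) = |16−20| + |3−14| + |18−18| = 4 + 11 + 0 = 15
V1 is nearest.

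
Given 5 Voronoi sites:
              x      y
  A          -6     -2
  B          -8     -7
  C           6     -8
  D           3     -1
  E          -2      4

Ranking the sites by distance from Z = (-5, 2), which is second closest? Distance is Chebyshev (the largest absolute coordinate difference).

d(Z,A) = max(1, 4) = 4
d(Z,B) = max(3, 9) = 9
d(Z,C) = max(11, 10) = 11
d(Z,D) = max(8, 3) = 8
d(Z,E) = max(3, 2) = 3
Sorted ascending: E, A, D, … — the second-nearest is A.

A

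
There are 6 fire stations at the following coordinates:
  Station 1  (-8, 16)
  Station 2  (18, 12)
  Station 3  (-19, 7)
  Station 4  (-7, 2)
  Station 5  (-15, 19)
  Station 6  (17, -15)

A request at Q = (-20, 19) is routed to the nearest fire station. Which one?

Station 5

Squared Euclidean distances:
d²(Q, Station 1) = (-20−(-8))² + (19−16)² = 144 + 9 = 153
d²(Q, Station 2) = (-20−18)² + (19−12)² = 1444 + 49 = 1493
d²(Q, Station 3) = (-20−(-19))² + (19−7)² = 1 + 144 = 145
d²(Q, Station 4) = (-20−(-7))² + (19−2)² = 169 + 289 = 458
d²(Q, Station 5) = (-20−(-15))² + (19−19)² = 25 + 0 = 25
d²(Q, Station 6) = (-20−17)² + (19−(-15))² = 1369 + 1156 = 2525
Minimum is at Station 5.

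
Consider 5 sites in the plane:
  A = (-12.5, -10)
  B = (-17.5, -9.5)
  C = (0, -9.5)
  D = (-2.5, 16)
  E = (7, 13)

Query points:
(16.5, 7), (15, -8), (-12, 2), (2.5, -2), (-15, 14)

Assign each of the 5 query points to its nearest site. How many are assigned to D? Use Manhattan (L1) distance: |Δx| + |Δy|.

1

(16.5, 7) — d to each: A:46, B:50.5, C:33, D:28, E:15.5 → nearest is E
(15, -8) — d to each: A:29.5, B:34, C:16.5, D:41.5, E:29 → nearest is C
(-12, 2) — d to each: A:12.5, B:17, C:23.5, D:23.5, E:30 → nearest is A
(2.5, -2) — d to each: A:23, B:27.5, C:10, D:23, E:19.5 → nearest is C
(-15, 14) — d to each: A:26.5, B:26, C:38.5, D:14.5, E:23 → nearest is D
1 of the 5 points has D as nearest.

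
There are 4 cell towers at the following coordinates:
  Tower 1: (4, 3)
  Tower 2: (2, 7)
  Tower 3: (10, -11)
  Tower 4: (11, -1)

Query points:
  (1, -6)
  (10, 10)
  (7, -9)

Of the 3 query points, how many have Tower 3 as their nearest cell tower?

(1, -6) — d² to each: Tower 1:90, Tower 2:170, Tower 3:106, Tower 4:125 → nearest is Tower 1
(10, 10) — d² to each: Tower 1:85, Tower 2:73, Tower 3:441, Tower 4:122 → nearest is Tower 2
(7, -9) — d² to each: Tower 1:153, Tower 2:281, Tower 3:13, Tower 4:80 → nearest is Tower 3
1 of the 3 points has Tower 3 as nearest.

1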